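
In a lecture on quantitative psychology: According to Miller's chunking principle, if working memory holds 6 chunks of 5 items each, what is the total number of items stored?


Total items = chunks * items_per_chunk
= 6 * 5
= 30


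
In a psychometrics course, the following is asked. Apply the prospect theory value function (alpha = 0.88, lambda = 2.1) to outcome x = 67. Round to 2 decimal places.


Since x = 67 >= 0, use v(x) = x^0.88
67^0.88 = 40.4525
v(67) = 40.45


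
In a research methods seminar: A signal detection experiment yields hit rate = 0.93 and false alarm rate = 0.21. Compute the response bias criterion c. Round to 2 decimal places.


c = -0.5 * (z(HR) + z(FAR))
z(0.93) = 1.4758
z(0.21) = -0.8064
c = -0.5 * (1.4758 + -0.8064)
= -0.5 * 0.6694
= -0.33


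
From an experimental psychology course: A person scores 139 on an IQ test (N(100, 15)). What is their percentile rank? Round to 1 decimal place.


z = (IQ - mean) / SD
z = (139 - 100) / 15 = 2.6
Percentile = Phi(2.6) * 100
Phi(2.6) = 0.995339
= 99.5


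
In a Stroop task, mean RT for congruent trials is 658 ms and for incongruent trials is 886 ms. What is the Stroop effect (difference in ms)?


Stroop effect = RT(incongruent) - RT(congruent)
= 886 - 658
= 228 ms


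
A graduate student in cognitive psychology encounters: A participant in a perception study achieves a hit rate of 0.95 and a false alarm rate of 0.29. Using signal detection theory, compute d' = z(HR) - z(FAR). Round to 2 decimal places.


d' = z(HR) - z(FAR)
z(0.95) = 1.6449
z(0.29) = -0.5534
d' = 1.6449 - -0.5534
= 2.20


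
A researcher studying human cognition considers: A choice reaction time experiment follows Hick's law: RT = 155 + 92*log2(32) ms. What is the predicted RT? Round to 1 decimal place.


RT = 155 + 92 * log2(32)
log2(32) = 5.0
RT = 155 + 92 * 5.0
= 155 + 460.0
= 615.0 ms


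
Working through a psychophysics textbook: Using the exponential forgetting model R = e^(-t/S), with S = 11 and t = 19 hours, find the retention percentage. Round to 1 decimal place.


R = e^(-t/S)
-t/S = -19/11 = -1.727273
R = e^(-1.727273) = 0.177769
Percentage = 0.177769 * 100
= 17.8


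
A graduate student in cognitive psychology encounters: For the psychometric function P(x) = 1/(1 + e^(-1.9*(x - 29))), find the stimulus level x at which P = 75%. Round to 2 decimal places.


At P = 0.75: 0.75 = 1/(1 + e^(-k*(x-x0)))
Solving: e^(-k*(x-x0)) = 1/3
x = x0 + ln(3)/k
ln(3) = 1.0986
x = 29 + 1.0986/1.9
= 29 + 0.5782
= 29.58


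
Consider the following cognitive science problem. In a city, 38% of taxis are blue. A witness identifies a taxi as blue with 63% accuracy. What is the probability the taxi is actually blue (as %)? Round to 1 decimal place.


P(blue | says blue) = P(says blue | blue)*P(blue) / [P(says blue | blue)*P(blue) + P(says blue | not blue)*P(not blue)]
Numerator = 0.63 * 0.38 = 0.2394
False identification = 0.37 * 0.62 = 0.2294
P = 0.2394 / (0.2394 + 0.2294)
= 0.2394 / 0.4688
As percentage = 51.1


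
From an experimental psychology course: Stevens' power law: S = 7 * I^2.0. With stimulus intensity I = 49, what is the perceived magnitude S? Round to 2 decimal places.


S = 7 * 49^2.0
49^2.0 = 2401.0
S = 7 * 2401.0
= 16807.00


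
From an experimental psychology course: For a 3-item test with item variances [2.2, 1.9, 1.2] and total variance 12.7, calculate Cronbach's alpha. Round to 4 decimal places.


alpha = (k/(k-1)) * (1 - sum(s_i^2)/s_total^2)
sum(item variances) = 5.3
k/(k-1) = 3/2 = 1.5
1 - 5.3/12.7 = 1 - 0.417323 = 0.582677
alpha = 1.5 * 0.582677
= 0.8740


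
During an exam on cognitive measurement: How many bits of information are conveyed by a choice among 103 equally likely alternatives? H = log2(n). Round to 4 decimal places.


H = log2(n)
H = log2(103)
= 6.6865


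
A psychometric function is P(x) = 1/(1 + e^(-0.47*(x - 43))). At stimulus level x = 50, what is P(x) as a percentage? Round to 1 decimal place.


P(x) = 1/(1 + e^(-0.47*(50 - 43)))
Exponent = -0.47 * 7 = -3.29
e^(-3.29) = 0.037254
P = 1/(1 + 0.037254) = 0.964084
Percentage = 96.4


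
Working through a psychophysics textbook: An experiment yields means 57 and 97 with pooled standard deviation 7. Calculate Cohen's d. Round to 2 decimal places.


Cohen's d = (M1 - M2) / S_pooled
= (57 - 97) / 7
= -40 / 7
= -5.71


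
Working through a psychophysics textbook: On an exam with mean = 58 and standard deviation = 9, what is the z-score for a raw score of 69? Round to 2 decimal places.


z = (X - mu) / sigma
= (69 - 58) / 9
= 11 / 9
= 1.22


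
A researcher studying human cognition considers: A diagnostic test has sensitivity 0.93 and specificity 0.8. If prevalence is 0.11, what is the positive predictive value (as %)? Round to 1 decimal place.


PPV = (sens * prev) / (sens * prev + (1-spec) * (1-prev))
Numerator = 0.93 * 0.11 = 0.1023
P(positive and no disease) = (1 - spec) * (1 - prev) = (1 - 0.8) * (1 - 0.11) = 0.178
Denominator = 0.1023 + 0.178 = 0.2803
PPV = 0.1023 / 0.2803 = 0.364966
As percentage = 36.5


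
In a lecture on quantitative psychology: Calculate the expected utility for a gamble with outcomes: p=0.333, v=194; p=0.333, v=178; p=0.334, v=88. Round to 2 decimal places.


EU = sum(p_i * v_i)
0.333 * 194 = 64.602
0.333 * 178 = 59.274
0.334 * 88 = 29.392
EU = 64.602 + 59.274 + 29.392
= 153.27


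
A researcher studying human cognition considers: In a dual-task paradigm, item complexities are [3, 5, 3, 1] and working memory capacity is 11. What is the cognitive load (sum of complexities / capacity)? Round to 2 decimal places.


Total complexity = 3 + 5 + 3 + 1 = 12
Load = total / capacity = 12 / 11
= 1.09


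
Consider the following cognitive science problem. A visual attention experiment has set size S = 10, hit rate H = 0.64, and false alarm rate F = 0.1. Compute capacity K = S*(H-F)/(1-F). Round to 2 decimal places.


K = S * (H - F) / (1 - F)
H - F = 0.54
1 - F = 0.9
K = 10 * 0.54 / 0.9
= 6.00


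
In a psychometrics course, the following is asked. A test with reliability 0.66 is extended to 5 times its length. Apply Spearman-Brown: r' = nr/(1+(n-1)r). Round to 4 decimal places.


r_new = n*r / (1 + (n-1)*r)
Numerator = 5 * 0.66 = 3.3
Denominator = 1 + 4 * 0.66 = 3.64
r_new = 3.3 / 3.64
= 0.9066


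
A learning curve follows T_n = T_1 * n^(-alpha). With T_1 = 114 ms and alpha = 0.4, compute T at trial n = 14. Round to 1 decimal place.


T_n = 114 * 14^(-0.4)
14^(-0.4) = 0.347976
T_n = 114 * 0.347976
= 39.7 ms


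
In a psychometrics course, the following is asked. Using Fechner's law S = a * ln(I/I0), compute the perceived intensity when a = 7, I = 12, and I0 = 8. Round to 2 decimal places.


S = 7 * ln(12/8)
I/I0 = 1.5
ln(1.5) = 0.4055
S = 7 * 0.4055
= 2.84


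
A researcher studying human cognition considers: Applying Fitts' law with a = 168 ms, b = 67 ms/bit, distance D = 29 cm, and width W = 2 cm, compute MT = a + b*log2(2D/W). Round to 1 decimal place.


MT = 168 + 67 * log2(2*29/2)
2D/W = 29.0
log2(29.0) = 4.858
MT = 168 + 67 * 4.858
= 493.5 ms


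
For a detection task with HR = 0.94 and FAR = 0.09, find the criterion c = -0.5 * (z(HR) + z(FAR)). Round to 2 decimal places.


c = -0.5 * (z(HR) + z(FAR))
z(0.94) = 1.5548
z(0.09) = -1.3408
c = -0.5 * (1.5548 + -1.3408)
= -0.5 * 0.214
= -0.11


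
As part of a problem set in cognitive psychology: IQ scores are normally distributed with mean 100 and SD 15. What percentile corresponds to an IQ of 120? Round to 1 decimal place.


z = (IQ - mean) / SD
z = (120 - 100) / 15 = 1.3333
Percentile = Phi(1.3333) * 100
Phi(1.3333) = 0.908783
= 90.9


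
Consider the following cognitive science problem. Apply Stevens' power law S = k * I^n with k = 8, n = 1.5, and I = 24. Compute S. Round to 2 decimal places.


S = 8 * 24^1.5
24^1.5 = 117.5755
S = 8 * 117.5755
= 940.60


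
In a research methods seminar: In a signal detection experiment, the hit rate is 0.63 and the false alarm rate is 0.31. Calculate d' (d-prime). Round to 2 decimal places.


d' = z(HR) - z(FAR)
z(0.63) = 0.3319
z(0.31) = -0.4959
d' = 0.3319 - -0.4959
= 0.83


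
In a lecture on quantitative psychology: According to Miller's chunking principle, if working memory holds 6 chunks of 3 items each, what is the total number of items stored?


Total items = chunks * items_per_chunk
= 6 * 3
= 18


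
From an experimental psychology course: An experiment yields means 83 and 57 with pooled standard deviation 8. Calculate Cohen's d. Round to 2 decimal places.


Cohen's d = (M1 - M2) / S_pooled
= (83 - 57) / 8
= 26 / 8
= 3.25


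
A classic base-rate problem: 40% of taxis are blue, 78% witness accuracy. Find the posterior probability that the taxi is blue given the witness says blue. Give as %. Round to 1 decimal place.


P(blue | says blue) = P(says blue | blue)*P(blue) / [P(says blue | blue)*P(blue) + P(says blue | not blue)*P(not blue)]
Numerator = 0.78 * 0.4 = 0.312
False identification = 0.22 * 0.6 = 0.132
P = 0.312 / (0.312 + 0.132)
= 0.312 / 0.444
As percentage = 70.3


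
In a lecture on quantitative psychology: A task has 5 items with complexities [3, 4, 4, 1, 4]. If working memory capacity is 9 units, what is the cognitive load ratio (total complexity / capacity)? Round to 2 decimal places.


Total complexity = 3 + 4 + 4 + 1 + 4 = 16
Load = total / capacity = 16 / 9
= 1.78


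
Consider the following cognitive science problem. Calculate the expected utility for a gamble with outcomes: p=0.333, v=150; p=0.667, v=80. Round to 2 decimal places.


EU = sum(p_i * v_i)
0.333 * 150 = 49.95
0.667 * 80 = 53.36
EU = 49.95 + 53.36
= 103.31


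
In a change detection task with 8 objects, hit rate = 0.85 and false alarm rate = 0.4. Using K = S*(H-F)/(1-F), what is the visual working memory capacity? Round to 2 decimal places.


K = S * (H - F) / (1 - F)
H - F = 0.45
1 - F = 0.6
K = 8 * 0.45 / 0.6
= 6.00


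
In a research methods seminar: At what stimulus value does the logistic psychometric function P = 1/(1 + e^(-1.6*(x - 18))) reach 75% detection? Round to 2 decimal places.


At P = 0.75: 0.75 = 1/(1 + e^(-k*(x-x0)))
Solving: e^(-k*(x-x0)) = 1/3
x = x0 + ln(3)/k
ln(3) = 1.0986
x = 18 + 1.0986/1.6
= 18 + 0.6866
= 18.69


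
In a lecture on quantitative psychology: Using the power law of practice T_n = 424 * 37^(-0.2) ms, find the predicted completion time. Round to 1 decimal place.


T_n = 424 * 37^(-0.2)
37^(-0.2) = 0.485691
T_n = 424 * 0.485691
= 205.9 ms


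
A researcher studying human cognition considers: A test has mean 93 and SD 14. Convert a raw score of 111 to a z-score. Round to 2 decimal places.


z = (X - mu) / sigma
= (111 - 93) / 14
= 18 / 14
= 1.29


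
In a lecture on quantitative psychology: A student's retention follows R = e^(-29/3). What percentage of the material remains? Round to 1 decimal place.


R = e^(-t/S)
-t/S = -29/3 = -9.666667
R = e^(-9.666667) = 6.3e-05
Percentage = 6.3e-05 * 100
= 0.0


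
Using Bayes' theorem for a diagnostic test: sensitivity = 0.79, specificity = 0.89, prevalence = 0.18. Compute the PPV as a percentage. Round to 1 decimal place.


PPV = (sens * prev) / (sens * prev + (1-spec) * (1-prev))
Numerator = 0.79 * 0.18 = 0.1422
P(positive and no disease) = (1 - spec) * (1 - prev) = (1 - 0.89) * (1 - 0.18) = 0.0902
Denominator = 0.1422 + 0.0902 = 0.2324
PPV = 0.1422 / 0.2324 = 0.611876
As percentage = 61.2


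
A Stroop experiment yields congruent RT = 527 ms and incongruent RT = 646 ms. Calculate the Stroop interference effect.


Stroop effect = RT(incongruent) - RT(congruent)
= 646 - 527
= 119 ms


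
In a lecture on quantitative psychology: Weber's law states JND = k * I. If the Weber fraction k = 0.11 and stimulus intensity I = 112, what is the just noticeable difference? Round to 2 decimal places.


JND = k * I
JND = 0.11 * 112
= 12.32


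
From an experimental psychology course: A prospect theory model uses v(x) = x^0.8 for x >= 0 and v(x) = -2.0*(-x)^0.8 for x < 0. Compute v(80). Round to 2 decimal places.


Since x = 80 >= 0, use v(x) = x^0.8
80^0.8 = 33.3021
v(80) = 33.30


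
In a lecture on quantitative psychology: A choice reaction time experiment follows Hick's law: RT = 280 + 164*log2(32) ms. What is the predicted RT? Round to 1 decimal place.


RT = 280 + 164 * log2(32)
log2(32) = 5.0
RT = 280 + 164 * 5.0
= 280 + 820.0
= 1100.0 ms


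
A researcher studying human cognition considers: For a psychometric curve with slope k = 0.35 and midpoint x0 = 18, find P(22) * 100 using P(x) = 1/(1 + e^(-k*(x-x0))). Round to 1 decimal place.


P(x) = 1/(1 + e^(-0.35*(22 - 18)))
Exponent = -0.35 * 4 = -1.4
e^(-1.4) = 0.246597
P = 1/(1 + 0.246597) = 0.802184
Percentage = 80.2


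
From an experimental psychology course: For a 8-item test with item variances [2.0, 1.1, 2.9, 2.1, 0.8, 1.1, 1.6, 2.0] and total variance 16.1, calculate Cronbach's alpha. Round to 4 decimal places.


alpha = (k/(k-1)) * (1 - sum(s_i^2)/s_total^2)
sum(item variances) = 13.6
k/(k-1) = 8/7 = 1.142857
1 - 13.6/16.1 = 1 - 0.84472 = 0.15528
alpha = 1.142857 * 0.15528
= 0.1775


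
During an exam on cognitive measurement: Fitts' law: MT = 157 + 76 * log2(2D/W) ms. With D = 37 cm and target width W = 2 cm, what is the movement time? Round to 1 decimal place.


MT = 157 + 76 * log2(2*37/2)
2D/W = 37.0
log2(37.0) = 5.2095
MT = 157 + 76 * 5.2095
= 552.9 ms


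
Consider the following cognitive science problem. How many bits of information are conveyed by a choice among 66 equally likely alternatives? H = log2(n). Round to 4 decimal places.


H = log2(n)
H = log2(66)
= 6.0444


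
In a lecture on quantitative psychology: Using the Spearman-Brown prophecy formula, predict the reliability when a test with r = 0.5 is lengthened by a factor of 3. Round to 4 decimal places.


r_new = n*r / (1 + (n-1)*r)
Numerator = 3 * 0.5 = 1.5
Denominator = 1 + 2 * 0.5 = 2.0
r_new = 1.5 / 2.0
= 0.7500


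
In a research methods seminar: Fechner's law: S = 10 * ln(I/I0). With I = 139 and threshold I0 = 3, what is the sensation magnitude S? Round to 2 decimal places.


S = 10 * ln(139/3)
I/I0 = 46.333333
ln(46.333333) = 3.8359
S = 10 * 3.8359
= 38.36


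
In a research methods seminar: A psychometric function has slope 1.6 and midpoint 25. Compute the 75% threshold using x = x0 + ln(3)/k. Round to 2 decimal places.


At P = 0.75: 0.75 = 1/(1 + e^(-k*(x-x0)))
Solving: e^(-k*(x-x0)) = 1/3
x = x0 + ln(3)/k
ln(3) = 1.0986
x = 25 + 1.0986/1.6
= 25 + 0.6866
= 25.69


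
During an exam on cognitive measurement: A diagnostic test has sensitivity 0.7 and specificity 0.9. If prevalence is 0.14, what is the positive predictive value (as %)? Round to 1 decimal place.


PPV = (sens * prev) / (sens * prev + (1-spec) * (1-prev))
Numerator = 0.7 * 0.14 = 0.098
P(positive and no disease) = (1 - spec) * (1 - prev) = (1 - 0.9) * (1 - 0.14) = 0.086
Denominator = 0.098 + 0.086 = 0.184
PPV = 0.098 / 0.184 = 0.532609
As percentage = 53.3


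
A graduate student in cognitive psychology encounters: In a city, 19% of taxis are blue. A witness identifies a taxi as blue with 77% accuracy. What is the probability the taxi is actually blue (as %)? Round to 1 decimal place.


P(blue | says blue) = P(says blue | blue)*P(blue) / [P(says blue | blue)*P(blue) + P(says blue | not blue)*P(not blue)]
Numerator = 0.77 * 0.19 = 0.1463
False identification = 0.23 * 0.81 = 0.1863
P = 0.1463 / (0.1463 + 0.1863)
= 0.1463 / 0.3326
As percentage = 44.0


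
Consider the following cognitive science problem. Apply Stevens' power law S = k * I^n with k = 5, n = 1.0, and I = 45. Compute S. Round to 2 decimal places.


S = 5 * 45^1.0
45^1.0 = 45.0
S = 5 * 45.0
= 225.00


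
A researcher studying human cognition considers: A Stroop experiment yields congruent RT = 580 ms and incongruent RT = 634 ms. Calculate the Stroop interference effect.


Stroop effect = RT(incongruent) - RT(congruent)
= 634 - 580
= 54 ms


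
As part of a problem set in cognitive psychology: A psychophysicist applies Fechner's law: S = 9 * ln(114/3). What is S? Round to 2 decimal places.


S = 9 * ln(114/3)
I/I0 = 38.0
ln(38.0) = 3.6376
S = 9 * 3.6376
= 32.74


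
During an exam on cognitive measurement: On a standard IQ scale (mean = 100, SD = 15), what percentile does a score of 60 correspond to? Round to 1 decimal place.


z = (IQ - mean) / SD
z = (60 - 100) / 15 = -2.6667
Percentile = Phi(-2.6667) * 100
Phi(-2.6667) = 0.00383
= 0.4


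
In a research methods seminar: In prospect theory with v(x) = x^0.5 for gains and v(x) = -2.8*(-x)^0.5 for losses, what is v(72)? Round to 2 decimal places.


Since x = 72 >= 0, use v(x) = x^0.5
72^0.5 = 8.4853
v(72) = 8.49


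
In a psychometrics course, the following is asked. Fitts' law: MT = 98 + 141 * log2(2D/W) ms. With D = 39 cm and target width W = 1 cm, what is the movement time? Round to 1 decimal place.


MT = 98 + 141 * log2(2*39/1)
2D/W = 78.0
log2(78.0) = 6.2854
MT = 98 + 141 * 6.2854
= 984.2 ms


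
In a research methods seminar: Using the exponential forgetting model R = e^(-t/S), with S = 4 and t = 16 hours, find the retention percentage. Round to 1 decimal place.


R = e^(-t/S)
-t/S = -16/4 = -4.0
R = e^(-4.0) = 0.018316
Percentage = 0.018316 * 100
= 1.8


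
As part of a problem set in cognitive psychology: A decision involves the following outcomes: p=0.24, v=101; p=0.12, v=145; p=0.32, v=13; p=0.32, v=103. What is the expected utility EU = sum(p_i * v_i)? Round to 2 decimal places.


EU = sum(p_i * v_i)
0.24 * 101 = 24.24
0.12 * 145 = 17.4
0.32 * 13 = 4.16
0.32 * 103 = 32.96
EU = 24.24 + 17.4 + 4.16 + 32.96
= 78.76


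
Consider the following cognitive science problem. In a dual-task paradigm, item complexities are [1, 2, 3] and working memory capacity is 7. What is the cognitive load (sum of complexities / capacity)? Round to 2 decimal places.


Total complexity = 1 + 2 + 3 = 6
Load = total / capacity = 6 / 7
= 0.86


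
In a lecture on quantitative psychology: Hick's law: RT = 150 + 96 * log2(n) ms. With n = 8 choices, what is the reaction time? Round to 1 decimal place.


RT = 150 + 96 * log2(8)
log2(8) = 3.0
RT = 150 + 96 * 3.0
= 150 + 288.0
= 438.0 ms


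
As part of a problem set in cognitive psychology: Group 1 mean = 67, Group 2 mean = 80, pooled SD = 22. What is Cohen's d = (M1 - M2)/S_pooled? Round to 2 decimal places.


Cohen's d = (M1 - M2) / S_pooled
= (67 - 80) / 22
= -13 / 22
= -0.59


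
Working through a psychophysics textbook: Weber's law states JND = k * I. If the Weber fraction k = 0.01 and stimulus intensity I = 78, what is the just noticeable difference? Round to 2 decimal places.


JND = k * I
JND = 0.01 * 78
= 0.78


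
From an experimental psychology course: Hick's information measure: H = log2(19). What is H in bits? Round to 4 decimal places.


H = log2(n)
H = log2(19)
= 4.2479


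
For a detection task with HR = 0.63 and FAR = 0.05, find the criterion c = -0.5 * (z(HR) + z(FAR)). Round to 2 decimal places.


c = -0.5 * (z(HR) + z(FAR))
z(0.63) = 0.3319
z(0.05) = -1.6449
c = -0.5 * (0.3319 + -1.6449)
= -0.5 * -1.313
= 0.66


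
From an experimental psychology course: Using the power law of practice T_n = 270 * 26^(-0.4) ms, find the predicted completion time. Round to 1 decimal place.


T_n = 270 * 26^(-0.4)
26^(-0.4) = 0.271651
T_n = 270 * 0.271651
= 73.3 ms


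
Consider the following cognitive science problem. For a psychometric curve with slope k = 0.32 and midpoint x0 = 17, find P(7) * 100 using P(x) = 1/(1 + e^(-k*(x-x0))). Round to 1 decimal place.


P(x) = 1/(1 + e^(-0.32*(7 - 17)))
Exponent = -0.32 * -10 = 3.2
e^(3.2) = 24.53253
P = 1/(1 + 24.53253) = 0.039166
Percentage = 3.9


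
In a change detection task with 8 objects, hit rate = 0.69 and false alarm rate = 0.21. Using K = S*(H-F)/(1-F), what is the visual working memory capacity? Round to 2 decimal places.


K = S * (H - F) / (1 - F)
H - F = 0.48
1 - F = 0.79
K = 8 * 0.48 / 0.79
= 4.86


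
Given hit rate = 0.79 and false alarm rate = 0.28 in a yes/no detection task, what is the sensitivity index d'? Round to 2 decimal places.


d' = z(HR) - z(FAR)
z(0.79) = 0.8064
z(0.28) = -0.5828
d' = 0.8064 - -0.5828
= 1.39


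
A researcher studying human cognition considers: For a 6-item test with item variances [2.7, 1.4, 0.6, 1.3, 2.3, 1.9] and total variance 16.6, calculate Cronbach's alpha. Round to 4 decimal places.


alpha = (k/(k-1)) * (1 - sum(s_i^2)/s_total^2)
sum(item variances) = 10.2
k/(k-1) = 6/5 = 1.2
1 - 10.2/16.6 = 1 - 0.614458 = 0.385542
alpha = 1.2 * 0.385542
= 0.4627


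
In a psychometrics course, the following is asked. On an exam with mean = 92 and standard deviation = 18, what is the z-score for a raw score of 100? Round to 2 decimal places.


z = (X - mu) / sigma
= (100 - 92) / 18
= 8 / 18
= 0.44


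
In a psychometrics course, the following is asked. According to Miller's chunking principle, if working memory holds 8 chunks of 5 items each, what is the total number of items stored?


Total items = chunks * items_per_chunk
= 8 * 5
= 40


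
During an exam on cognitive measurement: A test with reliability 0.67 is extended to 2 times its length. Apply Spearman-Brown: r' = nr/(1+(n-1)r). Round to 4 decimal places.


r_new = n*r / (1 + (n-1)*r)
Numerator = 2 * 0.67 = 1.34
Denominator = 1 + 1 * 0.67 = 1.67
r_new = 1.34 / 1.67
= 0.8024


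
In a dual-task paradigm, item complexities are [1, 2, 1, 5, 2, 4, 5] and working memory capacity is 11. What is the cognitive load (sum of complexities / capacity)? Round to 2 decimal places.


Total complexity = 1 + 2 + 1 + 5 + 2 + 4 + 5 = 20
Load = total / capacity = 20 / 11
= 1.82


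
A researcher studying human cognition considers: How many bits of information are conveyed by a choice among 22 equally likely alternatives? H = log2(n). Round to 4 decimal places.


H = log2(n)
H = log2(22)
= 4.4594


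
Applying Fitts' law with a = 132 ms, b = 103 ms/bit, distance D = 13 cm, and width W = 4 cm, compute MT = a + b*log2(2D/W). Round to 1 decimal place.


MT = 132 + 103 * log2(2*13/4)
2D/W = 6.5
log2(6.5) = 2.7004
MT = 132 + 103 * 2.7004
= 410.1 ms


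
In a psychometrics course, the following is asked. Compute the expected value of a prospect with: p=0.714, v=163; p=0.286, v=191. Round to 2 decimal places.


EU = sum(p_i * v_i)
0.714 * 163 = 116.382
0.286 * 191 = 54.626
EU = 116.382 + 54.626
= 171.01


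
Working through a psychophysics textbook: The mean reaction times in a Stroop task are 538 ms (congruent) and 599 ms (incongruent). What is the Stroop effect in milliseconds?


Stroop effect = RT(incongruent) - RT(congruent)
= 599 - 538
= 61 ms


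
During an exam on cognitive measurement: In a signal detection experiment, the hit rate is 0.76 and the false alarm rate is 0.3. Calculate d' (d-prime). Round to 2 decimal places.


d' = z(HR) - z(FAR)
z(0.76) = 0.7063
z(0.3) = -0.5244
d' = 0.7063 - -0.5244
= 1.23


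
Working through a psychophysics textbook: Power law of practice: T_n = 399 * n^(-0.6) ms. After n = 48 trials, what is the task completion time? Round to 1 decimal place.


T_n = 399 * 48^(-0.6)
48^(-0.6) = 0.098007
T_n = 399 * 0.098007
= 39.1 ms


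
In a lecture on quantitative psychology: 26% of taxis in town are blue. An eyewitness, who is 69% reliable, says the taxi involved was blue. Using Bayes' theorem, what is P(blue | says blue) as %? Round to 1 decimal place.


P(blue | says blue) = P(says blue | blue)*P(blue) / [P(says blue | blue)*P(blue) + P(says blue | not blue)*P(not blue)]
Numerator = 0.69 * 0.26 = 0.1794
False identification = 0.31 * 0.74 = 0.2294
P = 0.1794 / (0.1794 + 0.2294)
= 0.1794 / 0.4088
As percentage = 43.9


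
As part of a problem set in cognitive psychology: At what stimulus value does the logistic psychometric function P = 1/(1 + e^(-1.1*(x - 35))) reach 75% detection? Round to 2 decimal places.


At P = 0.75: 0.75 = 1/(1 + e^(-k*(x-x0)))
Solving: e^(-k*(x-x0)) = 1/3
x = x0 + ln(3)/k
ln(3) = 1.0986
x = 35 + 1.0986/1.1
= 35 + 0.9987
= 36.00


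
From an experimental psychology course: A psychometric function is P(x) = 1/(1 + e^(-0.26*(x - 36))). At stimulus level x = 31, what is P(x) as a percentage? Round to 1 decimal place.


P(x) = 1/(1 + e^(-0.26*(31 - 36)))
Exponent = -0.26 * -5 = 1.3
e^(1.3) = 3.669297
P = 1/(1 + 3.669297) = 0.214165
Percentage = 21.4


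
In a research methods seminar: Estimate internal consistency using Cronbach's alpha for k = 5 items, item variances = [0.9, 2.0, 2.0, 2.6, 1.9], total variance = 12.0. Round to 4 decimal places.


alpha = (k/(k-1)) * (1 - sum(s_i^2)/s_total^2)
sum(item variances) = 9.4
k/(k-1) = 5/4 = 1.25
1 - 9.4/12.0 = 1 - 0.783333 = 0.216667
alpha = 1.25 * 0.216667
= 0.2708


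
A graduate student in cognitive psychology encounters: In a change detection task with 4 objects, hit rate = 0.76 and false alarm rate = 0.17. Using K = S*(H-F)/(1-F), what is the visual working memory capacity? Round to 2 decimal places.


K = S * (H - F) / (1 - F)
H - F = 0.59
1 - F = 0.83
K = 4 * 0.59 / 0.83
= 2.84


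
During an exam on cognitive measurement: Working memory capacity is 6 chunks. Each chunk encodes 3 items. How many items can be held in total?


Total items = chunks * items_per_chunk
= 6 * 3
= 18


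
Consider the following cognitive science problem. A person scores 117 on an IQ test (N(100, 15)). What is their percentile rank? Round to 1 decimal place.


z = (IQ - mean) / SD
z = (117 - 100) / 15 = 1.1333
Percentile = Phi(1.1333) * 100
Phi(1.1333) = 0.871456
= 87.1


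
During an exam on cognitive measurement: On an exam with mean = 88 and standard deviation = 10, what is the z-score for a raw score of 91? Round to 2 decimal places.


z = (X - mu) / sigma
= (91 - 88) / 10
= 3 / 10
= 0.30


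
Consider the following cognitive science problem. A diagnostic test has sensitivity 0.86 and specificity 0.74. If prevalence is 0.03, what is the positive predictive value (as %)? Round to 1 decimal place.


PPV = (sens * prev) / (sens * prev + (1-spec) * (1-prev))
Numerator = 0.86 * 0.03 = 0.0258
P(positive and no disease) = (1 - spec) * (1 - prev) = (1 - 0.74) * (1 - 0.03) = 0.2522
Denominator = 0.0258 + 0.2522 = 0.278
PPV = 0.0258 / 0.278 = 0.092806
As percentage = 9.3


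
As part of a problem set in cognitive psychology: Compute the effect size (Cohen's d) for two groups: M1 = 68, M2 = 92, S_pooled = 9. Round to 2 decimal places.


Cohen's d = (M1 - M2) / S_pooled
= (68 - 92) / 9
= -24 / 9
= -2.67


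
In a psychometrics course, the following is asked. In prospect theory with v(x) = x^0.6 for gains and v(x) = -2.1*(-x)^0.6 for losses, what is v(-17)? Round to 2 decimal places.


Since x = -17 < 0, use v(x) = -lambda*(-x)^alpha
(-x) = 17
17^0.6 = 5.4736
v(-17) = -2.1 * 5.4736
= -11.49


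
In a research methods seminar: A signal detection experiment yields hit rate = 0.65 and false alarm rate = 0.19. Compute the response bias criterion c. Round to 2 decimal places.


c = -0.5 * (z(HR) + z(FAR))
z(0.65) = 0.3853
z(0.19) = -0.8779
c = -0.5 * (0.3853 + -0.8779)
= -0.5 * -0.4926
= 0.25


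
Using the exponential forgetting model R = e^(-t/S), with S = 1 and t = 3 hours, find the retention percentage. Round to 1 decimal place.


R = e^(-t/S)
-t/S = -3/1 = -3.0
R = e^(-3.0) = 0.049787
Percentage = 0.049787 * 100
= 5.0


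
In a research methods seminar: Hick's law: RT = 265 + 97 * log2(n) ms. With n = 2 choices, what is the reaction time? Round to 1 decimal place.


RT = 265 + 97 * log2(2)
log2(2) = 1.0
RT = 265 + 97 * 1.0
= 265 + 97.0
= 362.0 ms


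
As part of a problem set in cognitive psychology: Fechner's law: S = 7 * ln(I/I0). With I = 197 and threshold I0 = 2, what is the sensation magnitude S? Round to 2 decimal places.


S = 7 * ln(197/2)
I/I0 = 98.5
ln(98.5) = 4.5901
S = 7 * 4.5901
= 32.13


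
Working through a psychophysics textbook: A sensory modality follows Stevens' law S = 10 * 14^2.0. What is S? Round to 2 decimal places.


S = 10 * 14^2.0
14^2.0 = 196.0
S = 10 * 196.0
= 1960.00


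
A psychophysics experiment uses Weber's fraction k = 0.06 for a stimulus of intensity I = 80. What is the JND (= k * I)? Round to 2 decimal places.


JND = k * I
JND = 0.06 * 80
= 4.80


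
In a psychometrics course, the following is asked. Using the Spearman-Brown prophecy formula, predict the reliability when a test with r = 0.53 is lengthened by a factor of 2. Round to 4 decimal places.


r_new = n*r / (1 + (n-1)*r)
Numerator = 2 * 0.53 = 1.06
Denominator = 1 + 1 * 0.53 = 1.53
r_new = 1.06 / 1.53
= 0.6928


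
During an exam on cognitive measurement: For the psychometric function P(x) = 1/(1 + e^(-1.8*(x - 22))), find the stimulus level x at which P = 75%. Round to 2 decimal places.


At P = 0.75: 0.75 = 1/(1 + e^(-k*(x-x0)))
Solving: e^(-k*(x-x0)) = 1/3
x = x0 + ln(3)/k
ln(3) = 1.0986
x = 22 + 1.0986/1.8
= 22 + 0.6103
= 22.61


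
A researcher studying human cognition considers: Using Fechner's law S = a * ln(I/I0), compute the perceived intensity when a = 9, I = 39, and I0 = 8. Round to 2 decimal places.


S = 9 * ln(39/8)
I/I0 = 4.875
ln(4.875) = 1.5841
S = 9 * 1.5841
= 14.26


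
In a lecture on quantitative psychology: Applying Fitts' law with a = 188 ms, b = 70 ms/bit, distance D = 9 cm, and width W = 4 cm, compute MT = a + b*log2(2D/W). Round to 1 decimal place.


MT = 188 + 70 * log2(2*9/4)
2D/W = 4.5
log2(4.5) = 2.1699
MT = 188 + 70 * 2.1699
= 339.9 ms


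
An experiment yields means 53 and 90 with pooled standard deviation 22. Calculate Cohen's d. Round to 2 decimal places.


Cohen's d = (M1 - M2) / S_pooled
= (53 - 90) / 22
= -37 / 22
= -1.68


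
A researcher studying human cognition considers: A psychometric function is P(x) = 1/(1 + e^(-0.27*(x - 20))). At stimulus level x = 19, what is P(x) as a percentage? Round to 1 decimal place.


P(x) = 1/(1 + e^(-0.27*(19 - 20)))
Exponent = -0.27 * -1 = 0.27
e^(0.27) = 1.309964
P = 1/(1 + 1.309964) = 0.432907
Percentage = 43.3


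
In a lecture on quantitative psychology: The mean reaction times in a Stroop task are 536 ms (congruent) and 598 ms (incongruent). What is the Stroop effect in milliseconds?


Stroop effect = RT(incongruent) - RT(congruent)
= 598 - 536
= 62 ms


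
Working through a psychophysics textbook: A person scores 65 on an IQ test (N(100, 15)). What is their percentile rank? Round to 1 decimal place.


z = (IQ - mean) / SD
z = (65 - 100) / 15 = -2.3333
Percentile = Phi(-2.3333) * 100
Phi(-2.3333) = 0.009816
= 1.0


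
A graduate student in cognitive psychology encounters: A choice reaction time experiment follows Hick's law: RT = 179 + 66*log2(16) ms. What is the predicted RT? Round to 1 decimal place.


RT = 179 + 66 * log2(16)
log2(16) = 4.0
RT = 179 + 66 * 4.0
= 179 + 264.0
= 443.0 ms


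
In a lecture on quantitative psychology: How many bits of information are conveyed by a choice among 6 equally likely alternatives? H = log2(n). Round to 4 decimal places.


H = log2(n)
H = log2(6)
= 2.5850


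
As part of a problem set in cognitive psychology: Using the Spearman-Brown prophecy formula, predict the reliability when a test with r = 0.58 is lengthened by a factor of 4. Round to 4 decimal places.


r_new = n*r / (1 + (n-1)*r)
Numerator = 4 * 0.58 = 2.32
Denominator = 1 + 3 * 0.58 = 2.74
r_new = 2.32 / 2.74
= 0.8467


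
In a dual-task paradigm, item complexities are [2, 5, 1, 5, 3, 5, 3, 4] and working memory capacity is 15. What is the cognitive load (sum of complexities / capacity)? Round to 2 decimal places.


Total complexity = 2 + 5 + 1 + 5 + 3 + 5 + 3 + 4 = 28
Load = total / capacity = 28 / 15
= 1.87


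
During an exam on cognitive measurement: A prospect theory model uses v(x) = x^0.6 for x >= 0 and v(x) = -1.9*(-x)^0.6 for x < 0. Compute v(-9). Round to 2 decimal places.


Since x = -9 < 0, use v(x) = -lambda*(-x)^alpha
(-x) = 9
9^0.6 = 3.7372
v(-9) = -1.9 * 3.7372
= -7.10


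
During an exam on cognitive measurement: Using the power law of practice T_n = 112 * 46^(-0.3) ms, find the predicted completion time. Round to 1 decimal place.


T_n = 112 * 46^(-0.3)
46^(-0.3) = 0.317083
T_n = 112 * 0.317083
= 35.5 ms


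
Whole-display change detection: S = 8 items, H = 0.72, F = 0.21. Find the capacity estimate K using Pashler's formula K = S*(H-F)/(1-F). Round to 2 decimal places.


K = S * (H - F) / (1 - F)
H - F = 0.51
1 - F = 0.79
K = 8 * 0.51 / 0.79
= 5.16


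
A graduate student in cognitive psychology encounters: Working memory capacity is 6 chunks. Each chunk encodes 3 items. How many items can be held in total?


Total items = chunks * items_per_chunk
= 6 * 3
= 18


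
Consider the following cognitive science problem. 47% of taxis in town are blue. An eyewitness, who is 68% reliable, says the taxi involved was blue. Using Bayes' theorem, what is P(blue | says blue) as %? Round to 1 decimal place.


P(blue | says blue) = P(says blue | blue)*P(blue) / [P(says blue | blue)*P(blue) + P(says blue | not blue)*P(not blue)]
Numerator = 0.68 * 0.47 = 0.3196
False identification = 0.32 * 0.53 = 0.1696
P = 0.3196 / (0.3196 + 0.1696)
= 0.3196 / 0.4892
As percentage = 65.3


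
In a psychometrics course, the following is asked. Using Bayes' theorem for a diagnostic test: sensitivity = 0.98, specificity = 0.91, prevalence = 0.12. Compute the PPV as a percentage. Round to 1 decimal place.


PPV = (sens * prev) / (sens * prev + (1-spec) * (1-prev))
Numerator = 0.98 * 0.12 = 0.1176
P(positive and no disease) = (1 - spec) * (1 - prev) = (1 - 0.91) * (1 - 0.12) = 0.0792
Denominator = 0.1176 + 0.0792 = 0.1968
PPV = 0.1176 / 0.1968 = 0.597561
As percentage = 59.8


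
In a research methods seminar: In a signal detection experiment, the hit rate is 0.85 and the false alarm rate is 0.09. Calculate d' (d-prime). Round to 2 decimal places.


d' = z(HR) - z(FAR)
z(0.85) = 1.0364
z(0.09) = -1.3408
d' = 1.0364 - -1.3408
= 2.38


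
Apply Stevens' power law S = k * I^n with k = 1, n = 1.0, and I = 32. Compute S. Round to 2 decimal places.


S = 1 * 32^1.0
32^1.0 = 32.0
S = 1 * 32.0
= 32.00


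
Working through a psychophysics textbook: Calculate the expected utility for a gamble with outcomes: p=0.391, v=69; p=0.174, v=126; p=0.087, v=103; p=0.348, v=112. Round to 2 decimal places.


EU = sum(p_i * v_i)
0.391 * 69 = 26.979
0.174 * 126 = 21.924
0.087 * 103 = 8.961
0.348 * 112 = 38.976
EU = 26.979 + 21.924 + 8.961 + 38.976
= 96.84


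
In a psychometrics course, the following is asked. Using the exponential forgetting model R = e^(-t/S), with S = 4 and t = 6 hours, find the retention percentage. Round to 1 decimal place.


R = e^(-t/S)
-t/S = -6/4 = -1.5
R = e^(-1.5) = 0.22313
Percentage = 0.22313 * 100
= 22.3


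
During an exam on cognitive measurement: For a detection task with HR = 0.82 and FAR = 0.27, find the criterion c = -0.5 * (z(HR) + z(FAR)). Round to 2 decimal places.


c = -0.5 * (z(HR) + z(FAR))
z(0.82) = 0.9154
z(0.27) = -0.6128
c = -0.5 * (0.9154 + -0.6128)
= -0.5 * 0.3026
= -0.15


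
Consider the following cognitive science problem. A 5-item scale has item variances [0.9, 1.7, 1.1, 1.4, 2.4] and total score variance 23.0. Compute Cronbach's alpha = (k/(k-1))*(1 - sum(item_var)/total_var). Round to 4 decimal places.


alpha = (k/(k-1)) * (1 - sum(s_i^2)/s_total^2)
sum(item variances) = 7.5
k/(k-1) = 5/4 = 1.25
1 - 7.5/23.0 = 1 - 0.326087 = 0.673913
alpha = 1.25 * 0.673913
= 0.8424


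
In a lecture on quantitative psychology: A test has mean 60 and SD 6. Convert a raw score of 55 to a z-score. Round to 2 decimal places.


z = (X - mu) / sigma
= (55 - 60) / 6
= -5 / 6
= -0.83


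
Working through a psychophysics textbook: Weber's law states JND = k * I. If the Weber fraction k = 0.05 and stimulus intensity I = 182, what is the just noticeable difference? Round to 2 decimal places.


JND = k * I
JND = 0.05 * 182
= 9.10


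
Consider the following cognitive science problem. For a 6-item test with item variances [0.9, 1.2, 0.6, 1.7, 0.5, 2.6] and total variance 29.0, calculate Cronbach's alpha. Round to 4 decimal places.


alpha = (k/(k-1)) * (1 - sum(s_i^2)/s_total^2)
sum(item variances) = 7.5
k/(k-1) = 6/5 = 1.2
1 - 7.5/29.0 = 1 - 0.258621 = 0.741379
alpha = 1.2 * 0.741379
= 0.8897


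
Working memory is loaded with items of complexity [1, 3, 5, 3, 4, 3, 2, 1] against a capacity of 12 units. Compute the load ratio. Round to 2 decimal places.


Total complexity = 1 + 3 + 5 + 3 + 4 + 3 + 2 + 1 = 22
Load = total / capacity = 22 / 12
= 1.83


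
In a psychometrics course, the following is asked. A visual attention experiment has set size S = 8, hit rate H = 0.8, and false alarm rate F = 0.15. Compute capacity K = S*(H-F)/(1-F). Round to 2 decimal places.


K = S * (H - F) / (1 - F)
H - F = 0.65
1 - F = 0.85
K = 8 * 0.65 / 0.85
= 6.12


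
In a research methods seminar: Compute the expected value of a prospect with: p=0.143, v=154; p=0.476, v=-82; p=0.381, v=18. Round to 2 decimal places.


EU = sum(p_i * v_i)
0.143 * 154 = 22.022
0.476 * -82 = -39.032
0.381 * 18 = 6.858
EU = 22.022 + -39.032 + 6.858
= -10.15


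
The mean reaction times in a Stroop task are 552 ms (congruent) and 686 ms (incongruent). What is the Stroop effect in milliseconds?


Stroop effect = RT(incongruent) - RT(congruent)
= 686 - 552
= 134 ms


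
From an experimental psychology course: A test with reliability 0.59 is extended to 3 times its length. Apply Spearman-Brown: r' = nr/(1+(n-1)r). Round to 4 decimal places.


r_new = n*r / (1 + (n-1)*r)
Numerator = 3 * 0.59 = 1.77
Denominator = 1 + 2 * 0.59 = 2.18
r_new = 1.77 / 2.18
= 0.8119


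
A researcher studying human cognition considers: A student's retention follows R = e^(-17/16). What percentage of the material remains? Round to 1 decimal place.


R = e^(-t/S)
-t/S = -17/16 = -1.0625
R = e^(-1.0625) = 0.345591
Percentage = 0.345591 * 100
= 34.6


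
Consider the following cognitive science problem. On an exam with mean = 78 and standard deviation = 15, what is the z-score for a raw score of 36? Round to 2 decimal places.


z = (X - mu) / sigma
= (36 - 78) / 15
= -42 / 15
= -2.80


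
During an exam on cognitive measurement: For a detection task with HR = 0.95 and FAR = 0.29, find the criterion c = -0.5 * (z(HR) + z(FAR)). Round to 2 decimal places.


c = -0.5 * (z(HR) + z(FAR))
z(0.95) = 1.6449
z(0.29) = -0.5534
c = -0.5 * (1.6449 + -0.5534)
= -0.5 * 1.0915
= -0.55


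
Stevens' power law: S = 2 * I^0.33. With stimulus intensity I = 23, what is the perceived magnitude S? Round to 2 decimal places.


S = 2 * 23^0.33
23^0.33 = 2.8143
S = 2 * 2.8143
= 5.63


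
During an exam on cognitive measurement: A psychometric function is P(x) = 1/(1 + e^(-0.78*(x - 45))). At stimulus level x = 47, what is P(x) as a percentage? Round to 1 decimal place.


P(x) = 1/(1 + e^(-0.78*(47 - 45)))
Exponent = -0.78 * 2 = -1.56
e^(-1.56) = 0.210136
P = 1/(1 + 0.210136) = 0.826353
Percentage = 82.6


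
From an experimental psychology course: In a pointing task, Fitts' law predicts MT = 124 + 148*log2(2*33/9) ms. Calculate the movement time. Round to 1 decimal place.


MT = 124 + 148 * log2(2*33/9)
2D/W = 7.333333
log2(7.333333) = 2.8745
MT = 124 + 148 * 2.8745
= 549.4 ms


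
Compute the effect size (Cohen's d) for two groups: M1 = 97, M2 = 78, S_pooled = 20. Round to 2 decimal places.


Cohen's d = (M1 - M2) / S_pooled
= (97 - 78) / 20
= 19 / 20
= 0.95


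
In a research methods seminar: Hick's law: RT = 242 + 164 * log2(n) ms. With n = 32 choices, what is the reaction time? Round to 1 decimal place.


RT = 242 + 164 * log2(32)
log2(32) = 5.0
RT = 242 + 164 * 5.0
= 242 + 820.0
= 1062.0 ms
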